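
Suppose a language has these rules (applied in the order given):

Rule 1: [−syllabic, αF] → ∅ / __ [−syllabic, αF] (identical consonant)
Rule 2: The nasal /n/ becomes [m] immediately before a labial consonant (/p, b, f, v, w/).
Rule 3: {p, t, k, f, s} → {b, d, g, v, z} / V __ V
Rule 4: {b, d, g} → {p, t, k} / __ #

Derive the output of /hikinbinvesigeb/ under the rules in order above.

higimbimvezigep

Rule 1 (degemination): no segment meets the environment; /hikinbinvesigeb/ is unchanged.
Rule 2 (nasal place assimilation): /n/ precedes the labial consonant /b/, so it assimilates in place to [m]. /n/ precedes the labial consonant /v/, so it assimilates in place to [m]. /hikinbinvesigeb/ → hikimbimvesigeb.
Rule 3 (intervocalic voicing): /k/ is a voiceless obstruent between vowels /i/ and /i/, so it voices to [g]. /s/ is a voiceless obstruent between vowels /e/ and /i/, so it voices to [z]. /hikimbimvesigeb/ → higimbimvezigeb.
Rule 4 (final devoicing): /b/ is a voiced stop in word-final position, so it devoices to [p]. /higimbimvezigeb/ → higimbimvezigep.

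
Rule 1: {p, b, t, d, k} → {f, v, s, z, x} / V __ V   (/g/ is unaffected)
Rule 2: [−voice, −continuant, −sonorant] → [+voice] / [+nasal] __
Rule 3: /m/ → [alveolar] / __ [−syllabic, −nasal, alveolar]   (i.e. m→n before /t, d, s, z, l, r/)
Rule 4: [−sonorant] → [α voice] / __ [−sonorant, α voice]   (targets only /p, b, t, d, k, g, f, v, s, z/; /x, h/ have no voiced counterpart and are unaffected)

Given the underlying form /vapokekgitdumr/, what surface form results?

vafoxeggiddunr

Rule 1 (intervocalic spirantization): /p/ is a stop between vowels /a/ and /o/, so it spirantizes to the fricative [f]. /k/ is a stop between vowels /o/ and /e/, so it spirantizes to the fricative [x]. /vapokekgitdumr/ → vafoxekgitdumr.
Rule 2 (post-nasal voicing): no segment meets the environment; /vafoxekgitdumr/ is unchanged.
Rule 3 (nasal place assimilation): /m/ precedes the alveolar consonant /r/, so it assimilates in place to [n]. /vafoxekgitdumr/ → vafoxekgitdunr.
Rule 4 (regressive voicing assimilation): /k/ precedes the voiced obstruent /g/, so it voices to [g] by assimilation. /t/ precedes the voiced obstruent /d/, so it voices to [d] by assimilation. /vafoxekgitdunr/ → vafoxeggiddunr.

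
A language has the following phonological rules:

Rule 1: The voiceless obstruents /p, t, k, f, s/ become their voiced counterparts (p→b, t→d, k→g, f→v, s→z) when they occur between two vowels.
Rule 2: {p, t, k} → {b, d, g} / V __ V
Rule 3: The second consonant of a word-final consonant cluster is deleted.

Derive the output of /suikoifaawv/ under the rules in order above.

Rule 1 (intervocalic voicing): /k/ is a voiceless obstruent between vowels /i/ and /o/, so it voices to [g]. /f/ is a voiceless obstruent between vowels /i/ and /a/, so it voices to [v]. /suikoifaawv/ → suigoivaawv.
Rule 2 (intervocalic voicing): no segment meets the environment; /suigoivaawv/ is unchanged.
Rule 3 (final cluster simplification): /v/ is the second consonant of a word-final cluster /wv/, so it deletes. /suigoivaawv/ → suigoivaaw.

suigoivaaw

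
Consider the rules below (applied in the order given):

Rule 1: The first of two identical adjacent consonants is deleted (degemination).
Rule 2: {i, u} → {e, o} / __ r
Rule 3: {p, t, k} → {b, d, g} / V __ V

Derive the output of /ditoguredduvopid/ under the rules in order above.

didogoreduvobid

Rule 1 (degemination): /dd/ is a geminate; the first /d/ deletes. /ditoguredduvopid/ → ditogureduvopid.
Rule 2 (pre-rhotic lowering): /u/ is a high vowel immediately before /r/, so it lowers to [o]. /ditogureduvopid/ → ditogoreduvopid.
Rule 3 (intervocalic voicing): /t/ is a voiceless stop between vowels /i/ and /o/, so it voices to [d]. /p/ is a voiceless stop between vowels /o/ and /i/, so it voices to [b]. /ditogoreduvopid/ → didogoreduvobid.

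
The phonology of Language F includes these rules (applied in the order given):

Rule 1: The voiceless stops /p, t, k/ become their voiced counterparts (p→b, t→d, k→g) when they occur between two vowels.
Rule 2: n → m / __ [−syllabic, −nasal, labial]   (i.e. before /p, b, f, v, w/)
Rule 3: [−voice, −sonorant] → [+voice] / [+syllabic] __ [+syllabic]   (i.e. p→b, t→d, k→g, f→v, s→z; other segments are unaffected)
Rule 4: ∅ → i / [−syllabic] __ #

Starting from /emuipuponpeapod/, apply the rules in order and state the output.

emuibubompeabodi

Rule 1 (intervocalic voicing): /p/ is a voiceless stop between vowels /i/ and /u/, so it voices to [b]. /p/ is a voiceless stop between vowels /u/ and /o/, so it voices to [b]. /p/ is a voiceless stop between vowels /a/ and /o/, so it voices to [b]. /emuipuponpeapod/ → emuibubonpeabod.
Rule 2 (nasal place assimilation): /n/ precedes the labial consonant /p/, so it assimilates in place to [m]. /emuibubonpeabod/ → emuibubompeabod.
Rule 3 (intervocalic voicing): no segment meets the environment; /emuibubompeabod/ is unchanged.
Rule 4 (final i-epenthesis): the form ends in the consonant /d/, so [i] is inserted word-finally. /emuibubompeabod/ → emuibubompeabodi.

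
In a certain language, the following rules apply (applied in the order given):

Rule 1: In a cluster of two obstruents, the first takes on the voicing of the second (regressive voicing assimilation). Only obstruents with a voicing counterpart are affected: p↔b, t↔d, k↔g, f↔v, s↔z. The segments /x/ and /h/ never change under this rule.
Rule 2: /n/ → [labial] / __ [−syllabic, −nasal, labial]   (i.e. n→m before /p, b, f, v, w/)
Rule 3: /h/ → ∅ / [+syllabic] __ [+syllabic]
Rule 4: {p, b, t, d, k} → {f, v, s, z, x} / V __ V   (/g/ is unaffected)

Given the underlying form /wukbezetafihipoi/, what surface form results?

wugbezesafiifoi

Rule 1 (regressive voicing assimilation): /k/ precedes the voiced obstruent /b/, so it voices to [g] by assimilation. /wukbezetafihipoi/ → wugbezetafihipoi.
Rule 2 (nasal place assimilation): no segment meets the environment; /wugbezetafihipoi/ is unchanged.
Rule 3 (intervocalic h-deletion): /h/ occurs between vowels /i/ and /i/, so it deletes. /wugbezetafihipoi/ → wugbezetafiipoi.
Rule 4 (intervocalic spirantization): /t/ is a stop between vowels /e/ and /a/, so it spirantizes to the fricative [s]. /p/ is a stop between vowels /i/ and /o/, so it spirantizes to the fricative [f]. /wugbezetafiipoi/ → wugbezesafiifoi.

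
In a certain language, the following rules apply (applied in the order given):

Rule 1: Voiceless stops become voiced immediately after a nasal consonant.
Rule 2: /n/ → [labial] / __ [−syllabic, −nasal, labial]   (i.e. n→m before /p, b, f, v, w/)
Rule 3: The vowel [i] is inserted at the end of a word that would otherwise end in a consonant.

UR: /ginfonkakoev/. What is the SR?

gimfongakoevi

Rule 1 (post-nasal voicing): /k/ is a voiceless stop immediately after the nasal /n/, so it voices to [g]. /ginfonkakoev/ → ginfongakoev.
Rule 2 (nasal place assimilation): /n/ precedes the labial consonant /f/, so it assimilates in place to [m]. /ginfongakoev/ → gimfongakoev.
Rule 3 (final i-epenthesis): the form ends in the consonant /v/, so [i] is inserted word-finally. /gimfongakoev/ → gimfongakoevi.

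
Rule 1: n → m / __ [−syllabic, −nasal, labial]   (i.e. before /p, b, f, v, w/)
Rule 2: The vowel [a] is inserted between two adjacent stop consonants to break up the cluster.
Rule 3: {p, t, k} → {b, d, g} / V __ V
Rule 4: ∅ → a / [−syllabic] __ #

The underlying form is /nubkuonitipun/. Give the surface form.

Rule 1 (nasal place assimilation): no segment meets the environment; /nubkuonitipun/ is unchanged.
Rule 2 (stop-cluster a-epenthesis): /b/ and /k/ form a stop–stop cluster, so [a] is inserted between them. /nubkuonitipun/ → nubakuonitipun.
Rule 3 (intervocalic voicing): /k/ is a voiceless stop between vowels /a/ and /u/, so it voices to [g]. /t/ is a voiceless stop between vowels /i/ and /i/, so it voices to [d]. /p/ is a voiceless stop between vowels /i/ and /u/, so it voices to [b]. /nubakuonitipun/ → nubaguonidibun.
Rule 4 (final a-epenthesis): the form ends in the consonant /n/, so [a] is inserted word-finally. /nubaguonidibun/ → nubaguonidibuna.

nubaguonidibuna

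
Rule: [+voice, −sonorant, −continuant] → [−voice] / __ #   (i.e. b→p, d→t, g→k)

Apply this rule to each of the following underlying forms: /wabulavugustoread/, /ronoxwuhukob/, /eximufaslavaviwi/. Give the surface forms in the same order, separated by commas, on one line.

/wabulavugustoread/: /d/ is a voiced stop in word-final position, so it devoices to [t]. → [wabulavugustoreat].
/ronoxwuhukob/: /b/ is a voiced stop in word-final position, so it devoices to [p]. → [ronoxwuhukop].
/eximufaslavaviwi/: the rule's environment is not met; surfaces unchanged as [eximufaslavaviwi].

wabulavugustoreat, ronoxwuhukop, eximufaslavaviwi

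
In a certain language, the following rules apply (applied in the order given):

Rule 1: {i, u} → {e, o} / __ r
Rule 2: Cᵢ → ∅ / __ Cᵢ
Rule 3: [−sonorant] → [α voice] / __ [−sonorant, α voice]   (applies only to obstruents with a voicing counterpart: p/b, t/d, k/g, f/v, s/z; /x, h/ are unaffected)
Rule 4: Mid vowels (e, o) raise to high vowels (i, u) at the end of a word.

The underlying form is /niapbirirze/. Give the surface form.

niabbererzi

Rule 1 (pre-rhotic lowering): /i/ is a high vowel immediately before /r/, so it lowers to [e]. /i/ is a high vowel immediately before /r/, so it lowers to [e]. /niapbirirze/ → niapbererze.
Rule 2 (degemination): no segment meets the environment; /niapbererze/ is unchanged.
Rule 3 (regressive voicing assimilation): /p/ precedes the voiced obstruent /b/, so it voices to [b] by assimilation. /niapbererze/ → niabbererze.
Rule 4 (final vowel raising): /e/ is a mid vowel in word-final position, so it raises to [i]. /niabbererze/ → niabbererzi.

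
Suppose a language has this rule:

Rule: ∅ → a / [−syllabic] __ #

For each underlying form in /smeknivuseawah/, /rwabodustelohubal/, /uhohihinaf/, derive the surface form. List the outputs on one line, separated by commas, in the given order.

smeknivuseawaha, rwabodustelohubala, uhohihinafa

/smeknivuseawah/: the form ends in the consonant /h/, so [a] is inserted word-finally. → [smeknivuseawaha].
/rwabodustelohubal/: the form ends in the consonant /l/, so [a] is inserted word-finally. → [rwabodustelohubala].
/uhohihinaf/: the form ends in the consonant /f/, so [a] is inserted word-finally. → [uhohihinafa].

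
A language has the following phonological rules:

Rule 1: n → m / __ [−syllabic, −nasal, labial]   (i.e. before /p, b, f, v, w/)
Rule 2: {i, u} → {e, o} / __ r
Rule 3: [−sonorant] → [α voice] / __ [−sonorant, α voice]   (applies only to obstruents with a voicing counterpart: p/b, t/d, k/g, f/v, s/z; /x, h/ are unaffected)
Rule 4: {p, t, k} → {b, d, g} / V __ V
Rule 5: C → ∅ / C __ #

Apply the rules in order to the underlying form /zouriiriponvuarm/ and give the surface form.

Rule 1 (nasal place assimilation): /n/ precedes the labial consonant /v/, so it assimilates in place to [m]. /zouriiriponvuarm/ → zouriiripomvuarm.
Rule 2 (pre-rhotic lowering): /u/ is a high vowel immediately before /r/, so it lowers to [o]. /i/ is a high vowel immediately before /r/, so it lowers to [e]. /zouriiripomvuarm/ → zoorieripomvuarm.
Rule 3 (regressive voicing assimilation): no segment meets the environment; /zoorieripomvuarm/ is unchanged.
Rule 4 (intervocalic voicing): /p/ is a voiceless stop between vowels /i/ and /o/, so it voices to [b]. /zoorieripomvuarm/ → zoorieribomvuarm.
Rule 5 (final cluster simplification): /m/ is the second consonant of a word-final cluster /rm/, so it deletes. /zoorieribomvuarm/ → zoorieribomvuar.

zoorieribomvuar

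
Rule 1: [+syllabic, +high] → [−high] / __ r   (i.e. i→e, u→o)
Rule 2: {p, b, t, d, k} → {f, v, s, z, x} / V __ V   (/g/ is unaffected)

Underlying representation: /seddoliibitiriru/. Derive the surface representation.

seddoliivisereru

Rule 1 (pre-rhotic lowering): /i/ is a high vowel immediately before /r/, so it lowers to [e]. /i/ is a high vowel immediately before /r/, so it lowers to [e]. /seddoliibitiriru/ → seddoliibitereru.
Rule 2 (intervocalic spirantization): /b/ is a stop between vowels /i/ and /i/, so it spirantizes to the fricative [v]. /t/ is a stop between vowels /i/ and /e/, so it spirantizes to the fricative [s]. /seddoliibitereru/ → seddoliivisereru.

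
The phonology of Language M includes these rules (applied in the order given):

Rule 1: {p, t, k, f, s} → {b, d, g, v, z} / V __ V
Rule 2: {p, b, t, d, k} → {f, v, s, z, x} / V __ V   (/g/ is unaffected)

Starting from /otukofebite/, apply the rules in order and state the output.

Rule 1 (intervocalic voicing): /t/ is a voiceless obstruent between vowels /o/ and /u/, so it voices to [d]. /k/ is a voiceless obstruent between vowels /u/ and /o/, so it voices to [g]. /f/ is a voiceless obstruent between vowels /o/ and /e/, so it voices to [v]. /t/ is a voiceless obstruent between vowels /i/ and /e/, so it voices to [d]. /otukofebite/ → odugovebide.
Rule 2 (intervocalic spirantization): /d/ is a stop between vowels /o/ and /u/, so it spirantizes to the fricative [z]. /b/ is a stop between vowels /e/ and /i/, so it spirantizes to the fricative [v]. /d/ is a stop between vowels /i/ and /e/, so it spirantizes to the fricative [z]. /odugovebide/ → ozugovevize.

ozugovevize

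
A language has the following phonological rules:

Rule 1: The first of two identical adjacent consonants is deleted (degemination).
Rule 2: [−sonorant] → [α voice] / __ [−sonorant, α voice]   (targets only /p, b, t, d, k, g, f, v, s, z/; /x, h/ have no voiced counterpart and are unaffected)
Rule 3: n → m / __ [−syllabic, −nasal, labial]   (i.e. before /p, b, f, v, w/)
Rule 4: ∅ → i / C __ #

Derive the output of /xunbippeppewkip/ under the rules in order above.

Rule 1 (degemination): /pp/ is a geminate; the first /p/ deletes. /pp/ is a geminate; the first /p/ deletes. /xunbippeppewkip/ → xunbipepewkip.
Rule 2 (regressive voicing assimilation): no segment meets the environment; /xunbipepewkip/ is unchanged.
Rule 3 (nasal place assimilation): /n/ precedes the labial consonant /b/, so it assimilates in place to [m]. /xunbipepewkip/ → xumbipepewkip.
Rule 4 (final i-epenthesis): the form ends in the consonant /p/, so [i] is inserted word-finally. /xumbipepewkip/ → xumbipepewkipi.

xumbipepewkipi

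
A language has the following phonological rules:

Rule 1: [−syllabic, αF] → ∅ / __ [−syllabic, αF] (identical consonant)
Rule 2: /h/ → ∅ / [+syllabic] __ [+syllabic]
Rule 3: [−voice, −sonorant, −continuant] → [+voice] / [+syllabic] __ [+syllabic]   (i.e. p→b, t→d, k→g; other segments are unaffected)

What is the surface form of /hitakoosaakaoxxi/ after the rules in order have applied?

Rule 1 (degemination): /xx/ is a geminate; the first /x/ deletes. /hitakoosaakaoxxi/ → hitakoosaakaoxi.
Rule 2 (intervocalic h-deletion): no segment meets the environment; /hitakoosaakaoxi/ is unchanged.
Rule 3 (intervocalic voicing): /t/ is a voiceless stop between vowels /i/ and /a/, so it voices to [d]. /k/ is a voiceless stop between vowels /a/ and /o/, so it voices to [g]. /k/ is a voiceless stop between vowels /a/ and /a/, so it voices to [g]. /hitakoosaakaoxi/ → hidagoosaagaoxi.

hidagoosaagaoxi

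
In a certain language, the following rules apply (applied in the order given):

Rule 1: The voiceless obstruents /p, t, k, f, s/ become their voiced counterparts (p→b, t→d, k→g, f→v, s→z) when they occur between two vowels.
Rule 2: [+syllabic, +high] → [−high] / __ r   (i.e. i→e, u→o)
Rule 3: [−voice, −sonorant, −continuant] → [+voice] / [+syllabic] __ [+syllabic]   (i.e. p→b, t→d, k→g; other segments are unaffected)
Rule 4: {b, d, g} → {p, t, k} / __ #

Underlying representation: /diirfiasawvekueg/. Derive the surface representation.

Rule 1 (intervocalic voicing): /s/ is a voiceless obstruent between vowels /a/ and /a/, so it voices to [z]. /k/ is a voiceless obstruent between vowels /e/ and /u/, so it voices to [g]. /diirfiasawvekueg/ → diirfiazawvegueg.
Rule 2 (pre-rhotic lowering): /i/ is a high vowel immediately before /r/, so it lowers to [e]. /diirfiazawvegueg/ → dierfiazawvegueg.
Rule 3 (intervocalic voicing): no segment meets the environment; /dierfiazawvegueg/ is unchanged.
Rule 4 (final devoicing): /g/ is a voiced stop in word-final position, so it devoices to [k]. /dierfiazawvegueg/ → dierfiazawveguek.

dierfiazawveguek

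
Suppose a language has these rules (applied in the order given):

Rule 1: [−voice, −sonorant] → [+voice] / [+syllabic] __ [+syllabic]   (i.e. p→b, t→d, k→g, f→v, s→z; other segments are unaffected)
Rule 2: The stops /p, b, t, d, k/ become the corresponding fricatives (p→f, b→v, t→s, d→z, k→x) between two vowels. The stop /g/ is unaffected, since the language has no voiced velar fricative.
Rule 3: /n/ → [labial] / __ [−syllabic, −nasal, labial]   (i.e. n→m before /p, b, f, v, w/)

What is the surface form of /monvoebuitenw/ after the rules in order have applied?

momvoevuizemw

Rule 1 (intervocalic voicing): /t/ is a voiceless obstruent between vowels /i/ and /e/, so it voices to [d]. /monvoebuitenw/ → monvoebuidenw.
Rule 2 (intervocalic spirantization): /b/ is a stop between vowels /e/ and /u/, so it spirantizes to the fricative [v]. /d/ is a stop between vowels /i/ and /e/, so it spirantizes to the fricative [z]. /monvoebuidenw/ → monvoevuizenw.
Rule 3 (nasal place assimilation): /n/ precedes the labial consonant /v/, so it assimilates in place to [m]. /n/ precedes the labial consonant /w/, so it assimilates in place to [m]. /monvoevuizenw/ → momvoevuizemw.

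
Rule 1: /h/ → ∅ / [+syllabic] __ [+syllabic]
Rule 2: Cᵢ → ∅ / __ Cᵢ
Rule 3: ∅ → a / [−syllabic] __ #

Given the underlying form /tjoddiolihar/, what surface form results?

tjodioliara

Rule 1 (intervocalic h-deletion): /h/ occurs between vowels /i/ and /a/, so it deletes. /tjoddiolihar/ → tjoddioliar.
Rule 2 (degemination): /dd/ is a geminate; the first /d/ deletes. /tjoddioliar/ → tjodioliar.
Rule 3 (final a-epenthesis): the form ends in the consonant /r/, so [a] is inserted word-finally. /tjodioliar/ → tjodioliara.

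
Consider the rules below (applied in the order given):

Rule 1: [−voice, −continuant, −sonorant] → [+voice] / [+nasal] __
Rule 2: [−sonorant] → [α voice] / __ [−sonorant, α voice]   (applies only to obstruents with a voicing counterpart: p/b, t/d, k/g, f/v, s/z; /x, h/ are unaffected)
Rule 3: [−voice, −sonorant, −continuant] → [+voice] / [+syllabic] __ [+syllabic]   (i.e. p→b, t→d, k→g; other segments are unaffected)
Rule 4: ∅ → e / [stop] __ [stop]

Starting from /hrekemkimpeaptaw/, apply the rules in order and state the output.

Rule 1 (post-nasal voicing): /k/ is a voiceless stop immediately after the nasal /m/, so it voices to [g]. /p/ is a voiceless stop immediately after the nasal /m/, so it voices to [b]. /hrekemkimpeaptaw/ → hrekemgimbeaptaw.
Rule 2 (regressive voicing assimilation): no segment meets the environment; /hrekemgimbeaptaw/ is unchanged.
Rule 3 (intervocalic voicing): /k/ is a voiceless stop between vowels /e/ and /e/, so it voices to [g]. /hrekemgimbeaptaw/ → hregemgimbeaptaw.
Rule 4 (stop-cluster e-epenthesis): /p/ and /t/ form a stop–stop cluster, so [e] is inserted between them. /hregemgimbeaptaw/ → hregemgimbeapetaw.

hregemgimbeapetaw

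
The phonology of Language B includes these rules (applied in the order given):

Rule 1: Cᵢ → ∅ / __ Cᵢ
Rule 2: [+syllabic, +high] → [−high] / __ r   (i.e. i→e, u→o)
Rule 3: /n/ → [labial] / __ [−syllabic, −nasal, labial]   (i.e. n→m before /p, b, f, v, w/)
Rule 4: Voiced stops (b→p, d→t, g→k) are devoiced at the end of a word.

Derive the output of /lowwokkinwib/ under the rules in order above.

lowokimwip

Rule 1 (degemination): /ww/ is a geminate; the first /w/ deletes. /kk/ is a geminate; the first /k/ deletes. /lowwokkinwib/ → lowokinwib.
Rule 2 (pre-rhotic lowering): no segment meets the environment; /lowokinwib/ is unchanged.
Rule 3 (nasal place assimilation): /n/ precedes the labial consonant /w/, so it assimilates in place to [m]. /lowokinwib/ → lowokimwib.
Rule 4 (final devoicing): /b/ is a voiced stop in word-final position, so it devoices to [p]. /lowokimwib/ → lowokimwip.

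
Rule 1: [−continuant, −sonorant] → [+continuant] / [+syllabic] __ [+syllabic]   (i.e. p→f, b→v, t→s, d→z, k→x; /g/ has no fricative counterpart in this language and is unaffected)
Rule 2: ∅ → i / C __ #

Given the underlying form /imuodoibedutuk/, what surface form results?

Rule 1 (intervocalic spirantization): /d/ is a stop between vowels /o/ and /o/, so it spirantizes to the fricative [z]. /b/ is a stop between vowels /i/ and /e/, so it spirantizes to the fricative [v]. /d/ is a stop between vowels /e/ and /u/, so it spirantizes to the fricative [z]. /t/ is a stop between vowels /u/ and /u/, so it spirantizes to the fricative [s]. /imuodoibedutuk/ → imuozoivezusuk.
Rule 2 (final i-epenthesis): the form ends in the consonant /k/, so [i] is inserted word-finally. /imuozoivezusuk/ → imuozoivezusuki.

imuozoivezusuki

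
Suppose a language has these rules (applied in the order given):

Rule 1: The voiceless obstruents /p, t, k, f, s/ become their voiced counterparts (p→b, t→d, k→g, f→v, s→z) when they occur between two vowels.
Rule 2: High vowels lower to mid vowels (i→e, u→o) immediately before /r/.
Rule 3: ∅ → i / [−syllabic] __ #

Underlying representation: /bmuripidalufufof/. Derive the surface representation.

Rule 1 (intervocalic voicing): /p/ is a voiceless obstruent between vowels /i/ and /i/, so it voices to [b]. /f/ is a voiceless obstruent between vowels /u/ and /u/, so it voices to [v]. /f/ is a voiceless obstruent between vowels /u/ and /o/, so it voices to [v]. /bmuripidalufufof/ → bmuribidaluvuvof.
Rule 2 (pre-rhotic lowering): /u/ is a high vowel immediately before /r/, so it lowers to [o]. /bmuribidaluvuvof/ → bmoribidaluvuvof.
Rule 3 (final i-epenthesis): the form ends in the consonant /f/, so [i] is inserted word-finally. /bmoribidaluvuvof/ → bmoribidaluvuvofi.

bmoribidaluvuvofi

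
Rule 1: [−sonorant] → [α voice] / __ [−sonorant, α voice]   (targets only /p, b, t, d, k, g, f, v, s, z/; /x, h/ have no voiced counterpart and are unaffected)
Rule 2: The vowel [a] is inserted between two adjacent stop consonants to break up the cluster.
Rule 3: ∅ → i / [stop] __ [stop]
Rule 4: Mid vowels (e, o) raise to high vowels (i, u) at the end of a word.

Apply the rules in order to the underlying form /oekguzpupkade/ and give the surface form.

Rule 1 (regressive voicing assimilation): /k/ precedes the voiced obstruent /g/, so it voices to [g] by assimilation. /z/ precedes the voiceless obstruent /p/, so it devoices to [s] by assimilation. /oekguzpupkade/ → oegguspupkade.
Rule 2 (stop-cluster a-epenthesis): /g/ and /g/ form a stop–stop cluster, so [a] is inserted between them. /p/ and /k/ form a stop–stop cluster, so [a] is inserted between them. /oegguspupkade/ → oegaguspupakade.
Rule 3 (stop-cluster i-epenthesis): no segment meets the environment; /oegaguspupakade/ is unchanged.
Rule 4 (final vowel raising): /e/ is a mid vowel in word-final position, so it raises to [i]. /oegaguspupakade/ → oegaguspupakadi.

oegaguspupakadi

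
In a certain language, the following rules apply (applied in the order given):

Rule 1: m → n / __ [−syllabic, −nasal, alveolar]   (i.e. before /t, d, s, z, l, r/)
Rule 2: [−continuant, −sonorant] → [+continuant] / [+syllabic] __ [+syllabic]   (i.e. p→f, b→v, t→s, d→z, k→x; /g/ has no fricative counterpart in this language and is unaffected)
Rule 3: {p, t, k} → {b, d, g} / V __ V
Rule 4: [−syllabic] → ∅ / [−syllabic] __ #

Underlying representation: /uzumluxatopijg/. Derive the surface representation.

uzunluxasofij

Rule 1 (nasal place assimilation): /m/ precedes the alveolar consonant /l/, so it assimilates in place to [n]. /uzumluxatopijg/ → uzunluxatopijg.
Rule 2 (intervocalic spirantization): /t/ is a stop between vowels /a/ and /o/, so it spirantizes to the fricative [s]. /p/ is a stop between vowels /o/ and /i/, so it spirantizes to the fricative [f]. /uzunluxatopijg/ → uzunluxasofijg.
Rule 3 (intervocalic voicing): no segment meets the environment; /uzunluxasofijg/ is unchanged.
Rule 4 (final cluster simplification): /g/ is the second consonant of a word-final cluster /jg/, so it deletes. /uzunluxasofijg/ → uzunluxasofij.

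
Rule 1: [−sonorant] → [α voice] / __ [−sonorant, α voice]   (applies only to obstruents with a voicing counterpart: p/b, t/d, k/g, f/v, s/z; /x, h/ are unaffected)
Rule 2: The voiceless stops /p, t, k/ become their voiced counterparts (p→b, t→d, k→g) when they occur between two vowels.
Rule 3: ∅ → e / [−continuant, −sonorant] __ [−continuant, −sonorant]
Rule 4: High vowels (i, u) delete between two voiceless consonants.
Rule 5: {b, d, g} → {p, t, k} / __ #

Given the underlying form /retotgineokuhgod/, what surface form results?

redodegineoguhgot

Rule 1 (regressive voicing assimilation): /t/ precedes the voiced obstruent /g/, so it voices to [d] by assimilation. /retotgineokuhgod/ → retodgineokuhgod.
Rule 2 (intervocalic voicing): /t/ is a voiceless stop between vowels /e/ and /o/, so it voices to [d]. /k/ is a voiceless stop between vowels /o/ and /u/, so it voices to [g]. /retodgineokuhgod/ → redodgineoguhgod.
Rule 3 (stop-cluster e-epenthesis): /d/ and /g/ form a stop–stop cluster, so [e] is inserted between them. /redodgineoguhgod/ → redodegineoguhgod.
Rule 4 (high vowel syncope): no segment meets the environment; /redodegineoguhgod/ is unchanged.
Rule 5 (final devoicing): /d/ is a voiced stop in word-final position, so it devoices to [t]. /redodegineoguhgod/ → redodegineoguhgot.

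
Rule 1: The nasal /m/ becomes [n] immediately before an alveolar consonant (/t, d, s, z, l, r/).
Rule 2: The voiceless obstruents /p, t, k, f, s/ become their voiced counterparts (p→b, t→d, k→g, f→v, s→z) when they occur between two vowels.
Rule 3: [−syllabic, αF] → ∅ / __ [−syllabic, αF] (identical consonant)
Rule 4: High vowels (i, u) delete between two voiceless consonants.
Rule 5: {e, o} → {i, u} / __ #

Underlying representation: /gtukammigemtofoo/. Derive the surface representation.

gtugamigentovou

Rule 1 (nasal place assimilation): /m/ precedes the alveolar consonant /t/, so it assimilates in place to [n]. /gtukammigemtofoo/ → gtukammigentofoo.
Rule 2 (intervocalic voicing): /k/ is a voiceless obstruent between vowels /u/ and /a/, so it voices to [g]. /f/ is a voiceless obstruent between vowels /o/ and /o/, so it voices to [v]. /gtukammigentofoo/ → gtugammigentovoo.
Rule 3 (degemination): /mm/ is a geminate; the first /m/ deletes. /gtugammigentovoo/ → gtugamigentovoo.
Rule 4 (high vowel syncope): no segment meets the environment; /gtugamigentovoo/ is unchanged.
Rule 5 (final vowel raising): /o/ is a mid vowel in word-final position, so it raises to [u]. /gtugamigentovoo/ → gtugamigentovou.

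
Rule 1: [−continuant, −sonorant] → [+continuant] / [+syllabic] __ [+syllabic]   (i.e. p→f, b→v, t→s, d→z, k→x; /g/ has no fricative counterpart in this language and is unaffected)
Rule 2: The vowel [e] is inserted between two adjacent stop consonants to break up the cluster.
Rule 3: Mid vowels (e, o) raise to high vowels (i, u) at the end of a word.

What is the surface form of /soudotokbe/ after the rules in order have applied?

souzosokebi

Rule 1 (intervocalic spirantization): /d/ is a stop between vowels /u/ and /o/, so it spirantizes to the fricative [z]. /t/ is a stop between vowels /o/ and /o/, so it spirantizes to the fricative [s]. /soudotokbe/ → souzosokbe.
Rule 2 (stop-cluster e-epenthesis): /k/ and /b/ form a stop–stop cluster, so [e] is inserted between them. /souzosokbe/ → souzosokebe.
Rule 3 (final vowel raising): /e/ is a mid vowel in word-final position, so it raises to [i]. /souzosokebe/ → souzosokebi.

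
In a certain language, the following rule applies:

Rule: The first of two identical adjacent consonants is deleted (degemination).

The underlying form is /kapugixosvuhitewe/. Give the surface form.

No segment of /kapugixosvuhitewe/ meets the structural description of the rule, so the form surfaces unchanged.

kapugixosvuhitewe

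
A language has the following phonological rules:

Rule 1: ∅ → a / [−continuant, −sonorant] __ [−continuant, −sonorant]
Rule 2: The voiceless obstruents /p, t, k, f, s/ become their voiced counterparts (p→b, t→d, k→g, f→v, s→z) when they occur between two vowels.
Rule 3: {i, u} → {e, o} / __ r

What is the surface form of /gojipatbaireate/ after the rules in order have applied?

gojibadabaereade

Rule 1 (stop-cluster a-epenthesis): /t/ and /b/ form a stop–stop cluster, so [a] is inserted between them. /gojipatbaireate/ → gojipatabaireate.
Rule 2 (intervocalic voicing): /p/ is a voiceless obstruent between vowels /i/ and /a/, so it voices to [b]. /t/ is a voiceless obstruent between vowels /a/ and /a/, so it voices to [d]. /t/ is a voiceless obstruent between vowels /a/ and /e/, so it voices to [d]. /gojipatabaireate/ → gojibadabaireade.
Rule 3 (pre-rhotic lowering): /i/ is a high vowel immediately before /r/, so it lowers to [e]. /gojibadabaireade/ → gojibadabaereade.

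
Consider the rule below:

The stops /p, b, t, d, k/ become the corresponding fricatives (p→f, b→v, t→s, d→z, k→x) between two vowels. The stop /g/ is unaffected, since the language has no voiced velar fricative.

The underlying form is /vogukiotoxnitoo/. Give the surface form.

voguxiosoxnisoo

/k/ is a stop between vowels /u/ and /i/, so it spirantizes to the fricative [x].
/t/ is a stop between vowels /o/ and /o/, so it spirantizes to the fricative [s].
/t/ is a stop between vowels /i/ and /o/, so it spirantizes to the fricative [s].
Surface form: [voguxiosoxnisoo].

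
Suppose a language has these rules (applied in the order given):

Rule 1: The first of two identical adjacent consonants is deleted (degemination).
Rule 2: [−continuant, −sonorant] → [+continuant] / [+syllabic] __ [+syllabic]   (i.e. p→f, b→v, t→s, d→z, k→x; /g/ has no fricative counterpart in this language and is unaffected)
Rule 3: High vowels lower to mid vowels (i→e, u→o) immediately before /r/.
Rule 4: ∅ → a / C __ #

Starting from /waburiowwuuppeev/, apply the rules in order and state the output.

Rule 1 (degemination): /ww/ is a geminate; the first /w/ deletes. /pp/ is a geminate; the first /p/ deletes. /waburiowwuuppeev/ → waburiowuupeev.
Rule 2 (intervocalic spirantization): /b/ is a stop between vowels /a/ and /u/, so it spirantizes to the fricative [v]. /p/ is a stop between vowels /u/ and /e/, so it spirantizes to the fricative [f]. /waburiowuupeev/ → wavuriowuufeev.
Rule 3 (pre-rhotic lowering): /u/ is a high vowel immediately before /r/, so it lowers to [o]. /wavuriowuufeev/ → wavoriowuufeev.
Rule 4 (final a-epenthesis): the form ends in the consonant /v/, so [a] is inserted word-finally. /wavoriowuufeev/ → wavoriowuufeeva.

wavoriowuufeeva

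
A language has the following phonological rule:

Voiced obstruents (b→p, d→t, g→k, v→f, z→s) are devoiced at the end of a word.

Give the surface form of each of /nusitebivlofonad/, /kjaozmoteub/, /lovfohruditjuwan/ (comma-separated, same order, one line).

/nusitebivlofonad/: /d/ is a voiced obstruent in word-final position, so it devoices to [t]. → [nusitebivlofonat].
/kjaozmoteub/: /b/ is a voiced obstruent in word-final position, so it devoices to [p]. → [kjaozmoteup].
/lovfohruditjuwan/: the rule's environment is not met; surfaces unchanged as [lovfohruditjuwan].

nusitebivlofonat, kjaozmoteup, lovfohruditjuwan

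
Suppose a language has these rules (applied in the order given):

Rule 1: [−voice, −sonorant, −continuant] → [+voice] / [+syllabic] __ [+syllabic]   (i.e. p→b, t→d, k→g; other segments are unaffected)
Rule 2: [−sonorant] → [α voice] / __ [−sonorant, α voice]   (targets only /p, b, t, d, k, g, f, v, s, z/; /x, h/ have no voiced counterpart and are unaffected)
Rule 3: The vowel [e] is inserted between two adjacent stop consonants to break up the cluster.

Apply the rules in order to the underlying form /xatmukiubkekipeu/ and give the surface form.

xatmugiupekegibeu

Rule 1 (intervocalic voicing): /k/ is a voiceless stop between vowels /u/ and /i/, so it voices to [g]. /k/ is a voiceless stop between vowels /e/ and /i/, so it voices to [g]. /p/ is a voiceless stop between vowels /i/ and /e/, so it voices to [b]. /xatmukiubkekipeu/ → xatmugiubkegibeu.
Rule 2 (regressive voicing assimilation): /b/ precedes the voiceless obstruent /k/, so it devoices to [p] by assimilation. /xatmugiubkegibeu/ → xatmugiupkegibeu.
Rule 3 (stop-cluster e-epenthesis): /p/ and /k/ form a stop–stop cluster, so [e] is inserted between them. /xatmugiupkegibeu/ → xatmugiupekegibeu.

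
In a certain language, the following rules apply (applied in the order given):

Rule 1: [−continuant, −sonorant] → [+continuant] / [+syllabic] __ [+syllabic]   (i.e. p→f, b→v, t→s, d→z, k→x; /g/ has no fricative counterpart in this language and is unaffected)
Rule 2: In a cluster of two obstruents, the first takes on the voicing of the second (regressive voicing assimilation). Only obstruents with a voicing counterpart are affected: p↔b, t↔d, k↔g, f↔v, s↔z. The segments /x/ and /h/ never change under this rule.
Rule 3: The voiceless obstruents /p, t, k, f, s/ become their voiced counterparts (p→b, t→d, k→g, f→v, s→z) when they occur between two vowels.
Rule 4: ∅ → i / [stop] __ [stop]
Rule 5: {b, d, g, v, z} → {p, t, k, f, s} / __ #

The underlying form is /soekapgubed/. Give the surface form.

soexabiguvet

Rule 1 (intervocalic spirantization): /k/ is a stop between vowels /e/ and /a/, so it spirantizes to the fricative [x]. /b/ is a stop between vowels /u/ and /e/, so it spirantizes to the fricative [v]. /soekapgubed/ → soexapguved.
Rule 2 (regressive voicing assimilation): /p/ precedes the voiced obstruent /g/, so it voices to [b] by assimilation. /soexapguved/ → soexabguved.
Rule 3 (intervocalic voicing): no segment meets the environment; /soexabguved/ is unchanged.
Rule 4 (stop-cluster i-epenthesis): /b/ and /g/ form a stop–stop cluster, so [i] is inserted between them. /soexabguved/ → soexabiguved.
Rule 5 (final devoicing): /d/ is a voiced obstruent in word-final position, so it devoices to [t]. /soexabiguved/ → soexabiguvet.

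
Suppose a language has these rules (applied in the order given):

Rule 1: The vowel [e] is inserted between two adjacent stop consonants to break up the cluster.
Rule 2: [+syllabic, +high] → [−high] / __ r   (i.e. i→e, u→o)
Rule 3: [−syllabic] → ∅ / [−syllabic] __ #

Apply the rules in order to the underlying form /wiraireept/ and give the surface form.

weraereepet

Rule 1 (stop-cluster e-epenthesis): /p/ and /t/ form a stop–stop cluster, so [e] is inserted between them. /wiraireept/ → wiraireepet.
Rule 2 (pre-rhotic lowering): /i/ is a high vowel immediately before /r/, so it lowers to [e]. /i/ is a high vowel immediately before /r/, so it lowers to [e]. /wiraireepet/ → weraereepet.
Rule 3 (final cluster simplification): no segment meets the environment; /weraereepet/ is unchanged.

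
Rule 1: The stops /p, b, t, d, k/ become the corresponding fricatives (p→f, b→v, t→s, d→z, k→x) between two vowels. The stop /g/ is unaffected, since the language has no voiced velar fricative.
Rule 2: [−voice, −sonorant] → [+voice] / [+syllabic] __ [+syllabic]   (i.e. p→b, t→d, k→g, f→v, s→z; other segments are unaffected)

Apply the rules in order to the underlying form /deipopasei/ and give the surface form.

deivovazei

Rule 1 (intervocalic spirantization): /p/ is a stop between vowels /i/ and /o/, so it spirantizes to the fricative [f]. /p/ is a stop between vowels /o/ and /a/, so it spirantizes to the fricative [f]. /deipopasei/ → deifofasei.
Rule 2 (intervocalic voicing): /f/ is a voiceless obstruent between vowels /i/ and /o/, so it voices to [v]. /f/ is a voiceless obstruent between vowels /o/ and /a/, so it voices to [v]. /s/ is a voiceless obstruent between vowels /a/ and /e/, so it voices to [z]. /deifofasei/ → deivovazei.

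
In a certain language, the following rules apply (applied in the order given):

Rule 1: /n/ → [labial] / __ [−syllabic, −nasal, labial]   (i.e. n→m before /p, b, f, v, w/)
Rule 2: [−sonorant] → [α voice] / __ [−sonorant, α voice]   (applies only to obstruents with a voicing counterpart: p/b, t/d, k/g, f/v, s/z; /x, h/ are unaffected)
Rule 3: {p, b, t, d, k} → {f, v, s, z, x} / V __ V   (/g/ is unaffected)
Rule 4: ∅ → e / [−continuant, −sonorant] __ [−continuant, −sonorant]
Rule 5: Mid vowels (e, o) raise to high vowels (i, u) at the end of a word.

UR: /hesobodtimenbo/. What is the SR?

Rule 1 (nasal place assimilation): /n/ precedes the labial consonant /b/, so it assimilates in place to [m]. /hesobodtimenbo/ → hesobodtimembo.
Rule 2 (regressive voicing assimilation): /d/ precedes the voiceless obstruent /t/, so it devoices to [t] by assimilation. /hesobodtimembo/ → hesobottimembo.
Rule 3 (intervocalic spirantization): /b/ is a stop between vowels /o/ and /o/, so it spirantizes to the fricative [v]. /hesobottimembo/ → hesovottimembo.
Rule 4 (stop-cluster e-epenthesis): /t/ and /t/ form a stop–stop cluster, so [e] is inserted between them. /hesovottimembo/ → hesovotetimembo.
Rule 5 (final vowel raising): /o/ is a mid vowel in word-final position, so it raises to [u]. /hesovotetimembo/ → hesovotetimembu.

hesovotetimembu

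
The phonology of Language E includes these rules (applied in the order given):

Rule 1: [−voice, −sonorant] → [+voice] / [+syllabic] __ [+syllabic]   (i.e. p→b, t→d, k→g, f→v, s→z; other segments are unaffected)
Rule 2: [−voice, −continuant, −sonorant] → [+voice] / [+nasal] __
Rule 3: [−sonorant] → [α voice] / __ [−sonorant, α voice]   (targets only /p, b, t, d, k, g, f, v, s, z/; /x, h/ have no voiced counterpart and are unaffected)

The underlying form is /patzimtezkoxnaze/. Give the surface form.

Rule 1 (intervocalic voicing): no segment meets the environment; /patzimtezkoxnaze/ is unchanged.
Rule 2 (post-nasal voicing): /t/ is a voiceless stop immediately after the nasal /m/, so it voices to [d]. /patzimtezkoxnaze/ → patzimdezkoxnaze.
Rule 3 (regressive voicing assimilation): /t/ precedes the voiced obstruent /z/, so it voices to [d] by assimilation. /z/ precedes the voiceless obstruent /k/, so it devoices to [s] by assimilation. /patzimdezkoxnaze/ → padzimdeskoxnaze.

padzimdeskoxnaze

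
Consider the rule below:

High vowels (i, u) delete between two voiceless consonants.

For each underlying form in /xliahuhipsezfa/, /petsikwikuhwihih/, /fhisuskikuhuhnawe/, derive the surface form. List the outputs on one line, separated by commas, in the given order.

/xliahuhipsezfa/: /u/ is a high vowel flanked by voiceless consonants /h/ and /h/, so it deletes. /i/ is a high vowel flanked by voiceless consonants /h/ and /p/, so it deletes. → [xliahhpsezfa].
/petsikwikuhwihih/: /i/ is a high vowel flanked by voiceless consonants /s/ and /k/, so it deletes. /u/ is a high vowel flanked by voiceless consonants /k/ and /h/, so it deletes. /i/ is a high vowel flanked by voiceless consonants /h/ and /h/, so it deletes. → [petskwikhwihh].
/fhisuskikuhuhnawe/: /i/ is a high vowel flanked by voiceless consonants /h/ and /s/, so it deletes. /u/ is a high vowel flanked by voiceless consonants /s/ and /s/, so it deletes. /i/ is a high vowel flanked by voiceless consonants /k/ and /k/, so it deletes. /u/ is a high vowel flanked by voiceless consonants /k/ and /h/, so it deletes. /u/ is a high vowel flanked by voiceless consonants /h/ and /h/, so it deletes. → [fhsskkhhnawe].

xliahhpsezfa, petskwikhwihh, fhsskkhhnawe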